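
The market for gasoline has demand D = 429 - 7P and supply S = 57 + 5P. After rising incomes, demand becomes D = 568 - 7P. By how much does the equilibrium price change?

ΔP = 139/12

Original equilibrium: P* = 31, Q* = 212.
New equilibrium: 568 - 7P = 57 + 5P, so 511 = 12P and P' = 511/12; Q' = 568 − 7(511/12) = 3239/12.
Change in price: 511/12 − 31 = 139/12.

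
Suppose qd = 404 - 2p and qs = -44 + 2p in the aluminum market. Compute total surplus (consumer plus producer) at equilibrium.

Total surplus = 16200

Equilibrium: 404 - 2p = -44 + 2p gives p* = 112, q* = 180.
Demand choke price: p = 202; supply starts at p = 22.
CS = ½(202 − 112)(180) = 8100; PS = ½(112 − 22)(180) = 8100.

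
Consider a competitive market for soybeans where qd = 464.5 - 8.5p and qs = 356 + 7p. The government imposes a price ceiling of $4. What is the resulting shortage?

Shortage = 46.5

Equilibrium price would be p* = 7, so the ceiling at 4 binds.
At p = 4: qd = 464.5 − 8.5(4) = 430.5, qs = 356 + 7(4) = 384.
Shortage = 430.5 − 384 = 46.5.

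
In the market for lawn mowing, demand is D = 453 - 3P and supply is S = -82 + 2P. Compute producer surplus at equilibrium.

Producer surplus = 4356

Equilibrium: 453 - 3P = -82 + 2P gives P* = 107, Q* = 132.
Supply starts at P = 41 (where S = 0).
PS = ½(107 − 41)(132) = 4356.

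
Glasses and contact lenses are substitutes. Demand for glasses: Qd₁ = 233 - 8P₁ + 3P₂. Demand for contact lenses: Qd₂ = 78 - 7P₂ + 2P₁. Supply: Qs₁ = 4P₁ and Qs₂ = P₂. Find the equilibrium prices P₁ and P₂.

P₁ = 1049/45, P₂ = 701/45

Market 1: 233 - 8P₁ + 3P₂ = 4P₁ → 12P₁ - 3P₂ = 233.
Market 2: 8P₂ - 2P₁ = 78.
Eliminating P₂: 8×(1) + 3×(2) gives 90P₁ = 2098, so P₁ = 1049/45.
Back-substitute into (2): P₂ = (78 + 2×1049/45) / 8 = 701/45.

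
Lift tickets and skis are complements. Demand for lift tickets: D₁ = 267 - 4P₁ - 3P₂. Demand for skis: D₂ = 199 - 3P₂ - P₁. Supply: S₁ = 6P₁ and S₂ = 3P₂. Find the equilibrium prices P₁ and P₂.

P₁ = 335/19, P₂ = 1723/57

Market 1: 267 - 4P₁ - 3P₂ = 6P₁ → 10P₁ + 3P₂ = 267.
Market 2: 6P₂ + P₁ = 199.
Eliminating P₂: 6×(1) − 3×(2) gives 57P₁ = 1005, so P₁ = 335/19.
Back-substitute into (2): P₂ = (199 − 1×335/19) / 6 = 1723/57.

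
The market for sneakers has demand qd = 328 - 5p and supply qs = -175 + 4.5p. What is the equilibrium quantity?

Set qd = qs: 328 - 5p = -175 + 4.5p.
503 = 9.5p, so p* = 1006/19.
q* = 328 − 5(1006/19) = 1202/19.

q* = 1202/19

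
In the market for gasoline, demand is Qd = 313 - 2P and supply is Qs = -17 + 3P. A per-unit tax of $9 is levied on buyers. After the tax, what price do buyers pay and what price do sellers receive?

Pre-tax equilibrium: P* = 66, Q* = 181.
Tax on buyers shifts demand to Qd = 313 − 2(P + 9) = 295 - 2P.
295 - 2P = -17 + 3P gives seller price Ps = 62.4; buyers pay Pb = 62.4 + 9 = 71.4.
New quantity: Q = 313 − 2(71.4) = 170.2.

Buyers pay $71.4, sellers receive $62.4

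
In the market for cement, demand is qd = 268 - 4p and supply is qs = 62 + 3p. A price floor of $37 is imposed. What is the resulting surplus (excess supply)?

Equilibrium price would be p* = 206/7, so the floor at 37 binds.
At p = 37: qd = 120, qs = 173.
Surplus = 173 − 120 = 53.

Surplus = 53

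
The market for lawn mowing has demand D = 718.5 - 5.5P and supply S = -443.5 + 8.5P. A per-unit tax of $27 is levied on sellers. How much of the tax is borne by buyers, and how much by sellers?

Buyers bear 459/28, sellers bear 297/28

Pre-tax equilibrium: P* = 83, Q* = 262.
Tax on sellers shifts supply to S = -443.5 + 8.5(P − 27) = -673 + 8.5P.
718.5 - 5.5P = -673 + 8.5P gives buyer price Pb = 2783/28; sellers receive Ps = 2783/28 − 27 = 2027/28.
New quantity: Q = 718.5 − 5.5(2783/28) = 9623/56.
Buyer burden = 2783/28 − 83 = 459/28; seller burden = 83 − 2027/28 = 297/28.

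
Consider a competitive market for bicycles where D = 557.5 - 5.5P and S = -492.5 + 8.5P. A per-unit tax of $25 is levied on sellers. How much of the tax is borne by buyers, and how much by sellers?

Pre-tax equilibrium: P* = 75, Q* = 145.
Tax on sellers shifts supply to S = -492.5 + 8.5(P − 25) = -705 + 8.5P.
557.5 - 5.5P = -705 + 8.5P gives buyer price Pb = 2525/28; sellers receive Ps = 2525/28 − 25 = 1825/28.
New quantity: Q = 557.5 − 5.5(2525/28) = 3445/56.
Buyer burden = 2525/28 − 75 = 425/28; seller burden = 75 − 1825/28 = 275/28.

Buyers bear 425/28, sellers bear 275/28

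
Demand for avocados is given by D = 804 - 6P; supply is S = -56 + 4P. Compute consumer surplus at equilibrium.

Equilibrium: 804 - 6P = -56 + 4P gives P* = 86, Q* = 288.
Demand choke price (D = 0): P = 134.
CS = ½(134 − 86)(288) = 6912.

Consumer surplus = 6912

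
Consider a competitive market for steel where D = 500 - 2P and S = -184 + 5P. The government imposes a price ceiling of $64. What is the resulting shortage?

Equilibrium price would be P* = 684/7, so the ceiling at 64 binds.
At P = 64: D = 500 − 2(64) = 372, S = -184 + 5(64) = 136.
Shortage = 372 − 136 = 236.

Shortage = 236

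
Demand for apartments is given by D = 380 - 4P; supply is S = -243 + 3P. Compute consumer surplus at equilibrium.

Equilibrium: 380 - 4P = -243 + 3P gives P* = 89, Q* = 24.
Demand choke price (D = 0): P = 95.
CS = ½(95 − 89)(24) = 72.

Consumer surplus = 72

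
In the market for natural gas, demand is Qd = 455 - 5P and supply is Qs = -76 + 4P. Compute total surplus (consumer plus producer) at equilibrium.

Equilibrium: 455 - 5P = -76 + 4P gives P* = 59, Q* = 160.
Demand choke price: P = 91; supply starts at P = 19.
CS = ½(91 − 59)(160) = 2560; PS = ½(59 − 19)(160) = 3200.

Total surplus = 5760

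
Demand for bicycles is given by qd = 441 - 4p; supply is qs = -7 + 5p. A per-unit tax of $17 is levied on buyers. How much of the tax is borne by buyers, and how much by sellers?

Pre-tax equilibrium: p* = 448/9, q* = 2177/9.
Tax on buyers shifts demand to qd = 441 − 4(p + 17) = 373 - 4p.
373 - 4p = -7 + 5p gives seller price ps = 380/9; buyers pay pb = 380/9 + 17 = 533/9.
New quantity: q = 441 − 4(533/9) = 1837/9.
Buyer burden = 533/9 − 448/9 = 85/9; seller burden = 448/9 − 380/9 = 68/9.

Buyers bear 85/9, sellers bear 68/9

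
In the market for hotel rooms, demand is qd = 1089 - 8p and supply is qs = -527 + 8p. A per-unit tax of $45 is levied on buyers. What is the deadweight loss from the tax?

Deadweight loss = 4050

Pre-tax equilibrium: p* = 101, q* = 281.
Tax on buyers shifts demand to qd = 1089 − 8(p + 45) = 729 - 8p.
729 - 8p = -527 + 8p gives seller price ps = 78.5; buyers pay pb = 78.5 + 45 = 123.5.
New quantity: q = 1089 − 8(123.5) = 101.
DWL = ½ × 45 × (281 − 101) = 4050.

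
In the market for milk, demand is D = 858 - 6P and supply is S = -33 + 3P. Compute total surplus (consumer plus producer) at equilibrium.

Total surplus = 17424

Equilibrium: 858 - 6P = -33 + 3P gives P* = 99, Q* = 264.
Demand choke price: P = 143; supply starts at P = 11.
CS = ½(143 − 99)(264) = 5808; PS = ½(99 − 11)(264) = 11616.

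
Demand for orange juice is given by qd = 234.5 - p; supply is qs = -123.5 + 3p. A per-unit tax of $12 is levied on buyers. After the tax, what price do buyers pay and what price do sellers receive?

Pre-tax equilibrium: p* = 89.5, q* = 145.
Tax on buyers shifts demand to qd = 234.5 − 1(p + 12) = 222.5 - p.
222.5 - p = -123.5 + 3p gives seller price ps = 86.5; buyers pay pb = 86.5 + 12 = 98.5.
New quantity: q = 234.5 − 1(98.5) = 136.

Buyers pay $98.5, sellers receive $86.5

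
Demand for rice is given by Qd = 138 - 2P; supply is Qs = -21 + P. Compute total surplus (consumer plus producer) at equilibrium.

Total surplus = 768

Equilibrium: 138 - 2P = -21 + P gives P* = 53, Q* = 32.
Demand choke price: P = 69; supply starts at P = 21.
CS = ½(69 − 53)(32) = 256; PS = ½(53 − 21)(32) = 512.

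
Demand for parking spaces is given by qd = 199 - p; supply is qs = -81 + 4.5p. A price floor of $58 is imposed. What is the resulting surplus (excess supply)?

Equilibrium price would be p* = 560/11, so the floor at 58 binds.
At p = 58: qd = 141, qs = 180.
Surplus = 180 − 141 = 39.

Surplus = 39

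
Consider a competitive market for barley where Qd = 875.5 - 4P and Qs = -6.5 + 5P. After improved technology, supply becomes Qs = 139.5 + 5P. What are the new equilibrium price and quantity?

Original equilibrium: P* = 98, Q* = 483.5.
New equilibrium: 875.5 - 4P = 139.5 + 5P, so 736 = 9P and P' = 736/9; Q' = 875.5 − 4(736/9) = 9871/18.

P' = 736/9, Q' = 9871/18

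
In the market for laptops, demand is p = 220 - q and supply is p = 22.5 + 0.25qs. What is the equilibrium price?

p* = 62

Set the two price expressions equal: 220 - q = 22.5 + 0.25q.
197.5 = 1.25q, so q* = 158.
p* = 220 − (1)(158) = 62.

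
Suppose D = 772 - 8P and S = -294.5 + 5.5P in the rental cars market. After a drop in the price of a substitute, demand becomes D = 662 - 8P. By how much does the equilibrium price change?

ΔP = -220/27

Original equilibrium: P* = 79, Q* = 140.
New equilibrium: 662 - 8P = -294.5 + 5.5P, so 956.5 = 13.5P and P' = 1913/27; Q' = 662 − 8(1913/27) = 2570/27.
Change in price: 1913/27 − 79 = -220/27.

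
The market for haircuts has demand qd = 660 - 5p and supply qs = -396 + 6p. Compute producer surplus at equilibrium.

Producer surplus = 2700

Equilibrium: 660 - 5p = -396 + 6p gives p* = 96, q* = 180.
Supply starts at p = 66 (where qs = 0).
PS = ½(96 − 66)(180) = 2700.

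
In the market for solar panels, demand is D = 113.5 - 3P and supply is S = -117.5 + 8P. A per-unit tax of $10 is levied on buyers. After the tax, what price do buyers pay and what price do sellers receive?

Pre-tax equilibrium: P* = 21, Q* = 50.5.
Tax on buyers shifts demand to D = 113.5 − 3(P + 10) = 83.5 - 3P.
83.5 - 3P = -117.5 + 8P gives seller price Ps = 201/11; buyers pay Pb = 201/11 + 10 = 311/11.
New quantity: Q = 113.5 − 3(311/11) = 631/22.

Buyers pay 311/11, sellers receive 201/11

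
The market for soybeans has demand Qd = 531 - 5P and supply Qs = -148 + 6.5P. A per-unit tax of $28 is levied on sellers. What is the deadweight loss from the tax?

Pre-tax equilibrium: P* = 1358/23, Q* = 5423/23.
Tax on sellers shifts supply to Qs = -148 + 6.5(P − 28) = -330 + 6.5P.
531 - 5P = -330 + 6.5P gives buyer price Pb = 1722/23; sellers receive Ps = 1722/23 − 28 = 1078/23.
New quantity: Q = 531 − 5(1722/23) = 3603/23.
DWL = ½ × 28 × (5423/23 − 3603/23) = 25480/23.

Deadweight loss = 25480/23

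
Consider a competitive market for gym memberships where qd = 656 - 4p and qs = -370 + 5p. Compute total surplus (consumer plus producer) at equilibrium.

Total surplus = 9000

Equilibrium: 656 - 4p = -370 + 5p gives p* = 114, q* = 200.
Demand choke price: p = 164; supply starts at p = 74.
CS = ½(164 − 114)(200) = 5000; PS = ½(114 − 74)(200) = 4000.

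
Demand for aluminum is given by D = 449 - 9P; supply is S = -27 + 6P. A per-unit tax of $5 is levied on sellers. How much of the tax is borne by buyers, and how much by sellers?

Pre-tax equilibrium: P* = 476/15, Q* = 163.4.
Tax on sellers shifts supply to S = -27 + 6(P − 5) = -57 + 6P.
449 - 9P = -57 + 6P gives buyer price Pb = 506/15; sellers receive Ps = 506/15 − 5 = 431/15.
New quantity: Q = 449 − 9(506/15) = 145.4.
Buyer burden = 506/15 − 476/15 = 2; seller burden = 476/15 − 431/15 = 3.

Buyers bear $2, sellers bear $3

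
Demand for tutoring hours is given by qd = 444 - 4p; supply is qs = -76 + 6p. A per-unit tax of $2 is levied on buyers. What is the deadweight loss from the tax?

Deadweight loss = 4.8

Pre-tax equilibrium: p* = 52, q* = 236.
Tax on buyers shifts demand to qd = 444 − 4(p + 2) = 436 - 4p.
436 - 4p = -76 + 6p gives seller price ps = 51.2; buyers pay pb = 51.2 + 2 = 53.2.
New quantity: q = 444 − 4(53.2) = 231.2.
DWL = ½ × 2 × (236 − 231.2) = 4.8.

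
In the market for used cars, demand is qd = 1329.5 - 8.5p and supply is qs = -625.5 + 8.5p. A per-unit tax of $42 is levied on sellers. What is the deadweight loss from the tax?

Deadweight loss = 3748.5

Pre-tax equilibrium: p* = 115, q* = 352.
Tax on sellers shifts supply to qs = -625.5 + 8.5(p − 42) = -982.5 + 8.5p.
1329.5 - 8.5p = -982.5 + 8.5p gives buyer price pb = 136; sellers receive ps = 136 − 42 = 94.
New quantity: q = 1329.5 − 8.5(136) = 173.5.
DWL = ½ × 42 × (352 − 173.5) = 3748.5.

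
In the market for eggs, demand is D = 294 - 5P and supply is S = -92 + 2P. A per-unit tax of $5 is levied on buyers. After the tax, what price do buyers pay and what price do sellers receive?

Pre-tax equilibrium: P* = 386/7, Q* = 128/7.
Tax on buyers shifts demand to D = 294 − 5(P + 5) = 269 - 5P.
269 - 5P = -92 + 2P gives seller price Ps = 361/7; buyers pay Pb = 361/7 + 5 = 396/7.
New quantity: Q = 294 − 5(396/7) = 78/7.

Buyers pay 396/7, sellers receive 361/7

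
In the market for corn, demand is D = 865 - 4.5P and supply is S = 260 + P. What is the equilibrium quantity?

Set D = S: 865 - 4.5P = 260 + P.
605 = 5.5P, so P* = 110.
Q* = 865 − 4.5(110) = 370.

Q* = 370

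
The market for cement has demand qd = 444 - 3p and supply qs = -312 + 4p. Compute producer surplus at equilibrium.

Equilibrium: 444 - 3p = -312 + 4p gives p* = 108, q* = 120.
Supply starts at p = 78 (where qs = 0).
PS = ½(108 − 78)(120) = 1800.

Producer surplus = 1800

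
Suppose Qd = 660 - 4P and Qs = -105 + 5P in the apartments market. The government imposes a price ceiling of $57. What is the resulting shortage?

Shortage = 252

Equilibrium price would be P* = 85, so the ceiling at 57 binds.
At P = 57: Qd = 660 − 4(57) = 432, Qs = -105 + 5(57) = 180.
Shortage = 432 − 180 = 252.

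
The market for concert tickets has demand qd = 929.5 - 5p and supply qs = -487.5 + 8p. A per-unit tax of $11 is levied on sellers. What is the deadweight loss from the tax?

Pre-tax equilibrium: p* = 109, q* = 384.5.
Tax on sellers shifts supply to qs = -487.5 + 8(p − 11) = -575.5 + 8p.
929.5 - 5p = -575.5 + 8p gives buyer price pb = 1505/13; sellers receive ps = 1505/13 − 11 = 1362/13.
New quantity: q = 929.5 − 5(1505/13) = 9117/26.
DWL = ½ × 11 × (384.5 − 9117/26) = 2420/13.

Deadweight loss = 2420/13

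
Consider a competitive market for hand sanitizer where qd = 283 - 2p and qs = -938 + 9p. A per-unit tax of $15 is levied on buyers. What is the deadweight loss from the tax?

Deadweight loss = 2025/11

Pre-tax equilibrium: p* = 111, q* = 61.
Tax on buyers shifts demand to qd = 283 − 2(p + 15) = 253 - 2p.
253 - 2p = -938 + 9p gives seller price ps = 1191/11; buyers pay pb = 1191/11 + 15 = 1356/11.
New quantity: q = 283 − 2(1356/11) = 401/11.
DWL = ½ × 15 × (61 − 401/11) = 2025/11.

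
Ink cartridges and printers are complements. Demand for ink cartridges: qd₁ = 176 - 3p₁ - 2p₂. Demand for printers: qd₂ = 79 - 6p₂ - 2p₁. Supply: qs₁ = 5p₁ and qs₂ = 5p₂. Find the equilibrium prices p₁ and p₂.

p₁ = 127/6, p₂ = 10/3

Market 1: 176 - 3p₁ - 2p₂ = 5p₁ → 8p₁ + 2p₂ = 176.
Market 2: 11p₂ + 2p₁ = 79.
Eliminating p₂: 11×(1) − 2×(2) gives 84p₁ = 1778, so p₁ = 127/6.
Back-substitute into (2): p₂ = (79 − 2×127/6) / 11 = 10/3.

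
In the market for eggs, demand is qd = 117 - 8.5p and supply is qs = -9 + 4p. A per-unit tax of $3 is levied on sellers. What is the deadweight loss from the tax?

Pre-tax equilibrium: p* = 10.08, q* = 31.32.
Tax on sellers shifts supply to qs = -9 + 4(p − 3) = -21 + 4p.
117 - 8.5p = -21 + 4p gives buyer price pb = 11.04; sellers receive ps = 11.04 − 3 = 8.04.
New quantity: q = 117 − 8.5(11.04) = 23.16.
DWL = ½ × 3 × (31.32 − 23.16) = 12.24.

Deadweight loss = 12.24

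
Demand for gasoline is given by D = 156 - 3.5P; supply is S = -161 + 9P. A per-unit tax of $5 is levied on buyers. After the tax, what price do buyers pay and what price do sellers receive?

Pre-tax equilibrium: P* = 25.36, Q* = 67.24.
Tax on buyers shifts demand to D = 156 − 3.5(P + 5) = 138.5 - 3.5P.
138.5 - 3.5P = -161 + 9P gives seller price Ps = 23.96; buyers pay Pb = 23.96 + 5 = 28.96.
New quantity: Q = 156 − 3.5(28.96) = 54.64.

Buyers pay $28.96, sellers receive $23.96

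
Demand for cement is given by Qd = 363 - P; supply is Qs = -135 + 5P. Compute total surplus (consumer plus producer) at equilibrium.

Total surplus = 47040

Equilibrium: 363 - P = -135 + 5P gives P* = 83, Q* = 280.
Demand choke price: P = 363; supply starts at P = 27.
CS = ½(363 − 83)(280) = 39200; PS = ½(83 − 27)(280) = 7840.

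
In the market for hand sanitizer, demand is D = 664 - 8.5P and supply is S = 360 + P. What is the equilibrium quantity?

Set D = S: 664 - 8.5P = 360 + P.
304 = 9.5P, so P* = 32.
Q* = 664 − 8.5(32) = 392.

Q* = 392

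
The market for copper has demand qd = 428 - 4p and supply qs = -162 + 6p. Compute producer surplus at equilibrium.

Producer surplus = 3072

Equilibrium: 428 - 4p = -162 + 6p gives p* = 59, q* = 192.
Supply starts at p = 27 (where qs = 0).
PS = ½(59 − 27)(192) = 3072.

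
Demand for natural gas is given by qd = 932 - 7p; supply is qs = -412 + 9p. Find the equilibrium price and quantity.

Set qd = qs: 932 - 7p = -412 + 9p.
1344 = 16p, so p* = 84.
q* = 932 − 7(84) = 344.

p* = 84, q* = 344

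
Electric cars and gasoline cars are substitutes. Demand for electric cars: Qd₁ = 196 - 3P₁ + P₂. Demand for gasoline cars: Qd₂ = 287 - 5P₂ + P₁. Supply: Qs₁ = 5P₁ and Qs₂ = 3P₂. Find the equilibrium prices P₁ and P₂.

Market 1: 196 - 3P₁ + P₂ = 5P₁ → 8P₁ - P₂ = 196.
Market 2: 8P₂ - P₁ = 287.
Eliminating P₂: 8×(1) + 1×(2) gives 63P₁ = 1855, so P₁ = 265/9.
Back-substitute into (2): P₂ = (287 + 1×265/9) / 8 = 356/9.

P₁ = 265/9, P₂ = 356/9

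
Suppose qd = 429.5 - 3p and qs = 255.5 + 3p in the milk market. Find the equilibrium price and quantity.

Set qd = qs: 429.5 - 3p = 255.5 + 3p.
174 = 6p, so p* = 29.
q* = 429.5 − 3(29) = 342.5.

p* = 29, q* = 342.5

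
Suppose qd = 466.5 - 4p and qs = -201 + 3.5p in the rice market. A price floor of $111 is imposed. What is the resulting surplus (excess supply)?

Equilibrium price would be p* = 89, so the floor at 111 binds.
At p = 111: qd = 22.5, qs = 187.5.
Surplus = 187.5 − 22.5 = 165.

Surplus = 165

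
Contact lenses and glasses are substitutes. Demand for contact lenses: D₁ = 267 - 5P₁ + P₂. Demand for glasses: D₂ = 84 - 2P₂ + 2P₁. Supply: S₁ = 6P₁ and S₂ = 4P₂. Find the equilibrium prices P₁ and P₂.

P₁ = 26.34375, P₂ = 22.78125

Market 1: 267 - 5P₁ + P₂ = 6P₁ → 11P₁ - P₂ = 267.
Market 2: 6P₂ - 2P₁ = 84.
Eliminating P₂: 6×(1) + 1×(2) gives 64P₁ = 1686, so P₁ = 26.34375.
Back-substitute into (2): P₂ = (84 + 2×26.34375) / 6 = 22.78125.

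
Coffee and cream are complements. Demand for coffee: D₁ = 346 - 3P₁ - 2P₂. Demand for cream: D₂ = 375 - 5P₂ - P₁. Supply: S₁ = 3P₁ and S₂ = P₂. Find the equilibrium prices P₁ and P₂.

P₁ = 39, P₂ = 56

Market 1: 346 - 3P₁ - 2P₂ = 3P₁ → 6P₁ + 2P₂ = 346.
Market 2: 6P₂ + P₁ = 375.
Eliminating P₂: 6×(1) − 2×(2) gives 34P₁ = 1326, so P₁ = 39.
Back-substitute into (2): P₂ = (375 − 1×39) / 6 = 56.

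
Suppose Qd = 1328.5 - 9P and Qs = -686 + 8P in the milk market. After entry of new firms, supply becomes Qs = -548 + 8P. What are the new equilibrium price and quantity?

Original equilibrium: P* = 118.5, Q* = 262.
New equilibrium: 1328.5 - 9P = -548 + 8P, so 1876.5 = 17P and P' = 3753/34; Q' = 1328.5 − 9(3753/34) = 5696/17.

P' = 3753/34, Q' = 5696/17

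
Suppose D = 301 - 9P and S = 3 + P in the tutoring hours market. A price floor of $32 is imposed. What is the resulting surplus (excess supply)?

Surplus = 22

Equilibrium price would be P* = 29.8, so the floor at 32 binds.
At P = 32: D = 13, S = 35.
Surplus = 35 − 13 = 22.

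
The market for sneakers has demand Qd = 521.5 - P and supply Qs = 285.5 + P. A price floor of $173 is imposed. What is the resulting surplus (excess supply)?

Surplus = 110

Equilibrium price would be P* = 118, so the floor at 173 binds.
At P = 173: Qd = 348.5, Qs = 458.5.
Surplus = 458.5 − 348.5 = 110.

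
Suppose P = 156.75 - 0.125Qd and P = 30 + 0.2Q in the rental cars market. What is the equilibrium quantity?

Set the two price expressions equal: 156.75 - 0.125Q = 30 + 0.2Q.
126.75 = 0.325Q, so Q* = 390.
P* = 156.75 − (0.125)(390) = 108.

Q* = 390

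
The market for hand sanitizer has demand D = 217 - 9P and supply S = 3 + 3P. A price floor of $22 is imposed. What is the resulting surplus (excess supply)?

Equilibrium price would be P* = 107/6, so the floor at 22 binds.
At P = 22: D = 19, S = 69.
Surplus = 69 − 19 = 50.

Surplus = 50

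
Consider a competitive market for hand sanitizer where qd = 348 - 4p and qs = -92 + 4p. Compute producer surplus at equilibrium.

Producer surplus = 2048

Equilibrium: 348 - 4p = -92 + 4p gives p* = 55, q* = 128.
Supply starts at p = 23 (where qs = 0).
PS = ½(55 − 23)(128) = 2048.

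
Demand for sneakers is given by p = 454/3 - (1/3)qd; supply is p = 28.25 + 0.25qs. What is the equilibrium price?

Set the two price expressions equal: 454/3 - (1/3)q = 28.25 + 0.25q.
1477/12 = (7/12)q, so q* = 211.
p* = 454/3 − (1/3)(211) = 81.

p* = 81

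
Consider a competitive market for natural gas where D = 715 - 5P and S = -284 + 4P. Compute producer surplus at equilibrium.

Producer surplus = 3200

Equilibrium: 715 - 5P = -284 + 4P gives P* = 111, Q* = 160.
Supply starts at P = 71 (where S = 0).
PS = ½(111 − 71)(160) = 3200.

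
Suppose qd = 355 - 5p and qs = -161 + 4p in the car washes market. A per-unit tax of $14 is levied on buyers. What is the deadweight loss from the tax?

Pre-tax equilibrium: p* = 172/3, q* = 205/3.
Tax on buyers shifts demand to qd = 355 − 5(p + 14) = 285 - 5p.
285 - 5p = -161 + 4p gives seller price ps = 446/9; buyers pay pb = 446/9 + 14 = 572/9.
New quantity: q = 355 − 5(572/9) = 335/9.
DWL = ½ × 14 × (205/3 − 335/9) = 1960/9.

Deadweight loss = 1960/9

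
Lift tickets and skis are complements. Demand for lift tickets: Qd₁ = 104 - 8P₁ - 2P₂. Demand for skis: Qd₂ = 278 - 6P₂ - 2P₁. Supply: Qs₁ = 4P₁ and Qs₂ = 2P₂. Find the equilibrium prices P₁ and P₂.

P₁ = 3, P₂ = 34

Market 1: 104 - 8P₁ - 2P₂ = 4P₁ → 12P₁ + 2P₂ = 104.
Market 2: 8P₂ + 2P₁ = 278.
Eliminating P₂: 8×(1) − 2×(2) gives 92P₁ = 276, so P₁ = 3.
Back-substitute into (2): P₂ = (278 − 2×3) / 8 = 34.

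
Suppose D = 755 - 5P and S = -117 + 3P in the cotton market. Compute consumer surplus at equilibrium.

Consumer surplus = 4410

Equilibrium: 755 - 5P = -117 + 3P gives P* = 109, Q* = 210.
Demand choke price (D = 0): P = 151.
CS = ½(151 − 109)(210) = 4410.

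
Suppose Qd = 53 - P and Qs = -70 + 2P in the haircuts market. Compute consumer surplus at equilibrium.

Equilibrium: 53 - P = -70 + 2P gives P* = 41, Q* = 12.
Demand choke price (Qd = 0): P = 53.
CS = ½(53 − 41)(12) = 72.

Consumer surplus = 72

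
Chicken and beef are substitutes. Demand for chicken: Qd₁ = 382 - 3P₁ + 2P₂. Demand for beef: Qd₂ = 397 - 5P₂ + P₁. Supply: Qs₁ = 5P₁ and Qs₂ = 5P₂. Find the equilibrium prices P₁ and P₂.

P₁ = 769/13, P₂ = 593/13

Market 1: 382 - 3P₁ + 2P₂ = 5P₁ → 8P₁ - 2P₂ = 382.
Market 2: 10P₂ - P₁ = 397.
Eliminating P₂: 10×(1) + 2×(2) gives 78P₁ = 4614, so P₁ = 769/13.
Back-substitute into (2): P₂ = (397 + 1×769/13) / 10 = 593/13.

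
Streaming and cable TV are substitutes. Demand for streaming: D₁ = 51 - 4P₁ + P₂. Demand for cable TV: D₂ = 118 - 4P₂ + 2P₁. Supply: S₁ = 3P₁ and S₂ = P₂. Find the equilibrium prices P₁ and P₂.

Market 1: 51 - 4P₁ + P₂ = 3P₁ → 7P₁ - P₂ = 51.
Market 2: 5P₂ - 2P₁ = 118.
Eliminating P₂: 5×(1) + 1×(2) gives 33P₁ = 373, so P₁ = 373/33.
Back-substitute into (2): P₂ = (118 + 2×373/33) / 5 = 928/33.

P₁ = 373/33, P₂ = 928/33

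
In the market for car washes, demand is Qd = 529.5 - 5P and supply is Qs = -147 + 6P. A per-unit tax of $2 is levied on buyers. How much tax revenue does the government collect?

Tax revenue = 4764/11

Pre-tax equilibrium: P* = 61.5, Q* = 222.
Tax on buyers shifts demand to Qd = 529.5 − 5(P + 2) = 519.5 - 5P.
519.5 - 5P = -147 + 6P gives seller price Ps = 1333/22; buyers pay Pb = 1333/22 + 2 = 1377/22.
New quantity: Q = 529.5 − 5(1377/22) = 2382/11.
Revenue = 2 × 2382/11 = 4764/11.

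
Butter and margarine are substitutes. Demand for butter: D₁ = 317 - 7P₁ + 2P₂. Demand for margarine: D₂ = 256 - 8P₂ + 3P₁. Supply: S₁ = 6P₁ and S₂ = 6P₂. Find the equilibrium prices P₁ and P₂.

Market 1: 317 - 7P₁ + 2P₂ = 6P₁ → 13P₁ - 2P₂ = 317.
Market 2: 14P₂ - 3P₁ = 256.
Eliminating P₂: 14×(1) + 2×(2) gives 176P₁ = 4950, so P₁ = 28.125.
Back-substitute into (2): P₂ = (256 + 3×28.125) / 14 = 24.3125.

P₁ = 28.125, P₂ = 24.3125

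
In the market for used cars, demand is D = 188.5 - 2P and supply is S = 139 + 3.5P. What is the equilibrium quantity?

Set D = S: 188.5 - 2P = 139 + 3.5P.
49.5 = 5.5P, so P* = 9.
Q* = 188.5 − 2(9) = 170.5.

Q* = 170.5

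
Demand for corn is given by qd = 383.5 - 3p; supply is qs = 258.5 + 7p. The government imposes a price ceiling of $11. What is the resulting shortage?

Shortage = 15

Equilibrium price would be p* = 12.5, so the ceiling at 11 binds.
At p = 11: qd = 383.5 − 3(11) = 350.5, qs = 258.5 + 7(11) = 335.5.
Shortage = 350.5 − 335.5 = 15.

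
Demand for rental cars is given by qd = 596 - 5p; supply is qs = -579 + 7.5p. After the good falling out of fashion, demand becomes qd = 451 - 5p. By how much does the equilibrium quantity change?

Δq = -87

Original equilibrium: p* = 94, q* = 126.
New equilibrium: 451 - 5p = -579 + 7.5p, so 1030 = 12.5p and p' = 82.4; q' = 451 − 5(82.4) = 39.
Change in quantity: 39 − 126 = -87.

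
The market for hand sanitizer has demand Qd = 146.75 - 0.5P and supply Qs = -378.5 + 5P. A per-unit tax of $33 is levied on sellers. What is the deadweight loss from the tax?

Deadweight loss = 247.5

Pre-tax equilibrium: P* = 95.5, Q* = 99.
Tax on sellers shifts supply to Qs = -378.5 + 5(P − 33) = -543.5 + 5P.
146.75 - 0.5P = -543.5 + 5P gives buyer price Pb = 125.5; sellers receive Ps = 125.5 − 33 = 92.5.
New quantity: Q = 146.75 − 0.5(125.5) = 84.
DWL = ½ × 33 × (99 − 84) = 247.5.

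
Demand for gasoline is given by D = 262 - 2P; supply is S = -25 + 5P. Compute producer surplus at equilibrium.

Producer surplus = 3240

Equilibrium: 262 - 2P = -25 + 5P gives P* = 41, Q* = 180.
Supply starts at P = 5 (where S = 0).
PS = ½(41 − 5)(180) = 3240.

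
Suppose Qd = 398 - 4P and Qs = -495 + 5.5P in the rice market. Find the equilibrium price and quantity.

Set Qd = Qs: 398 - 4P = -495 + 5.5P.
893 = 9.5P, so P* = 94.
Q* = 398 − 4(94) = 22.

P* = 94, Q* = 22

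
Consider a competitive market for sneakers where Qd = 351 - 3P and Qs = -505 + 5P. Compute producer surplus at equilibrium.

Equilibrium: 351 - 3P = -505 + 5P gives P* = 107, Q* = 30.
Supply starts at P = 101 (where Qs = 0).
PS = ½(107 − 101)(30) = 90.

Producer surplus = 90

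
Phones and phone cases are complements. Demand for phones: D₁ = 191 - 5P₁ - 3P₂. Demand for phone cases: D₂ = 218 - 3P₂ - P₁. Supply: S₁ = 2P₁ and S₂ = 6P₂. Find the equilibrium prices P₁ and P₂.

Market 1: 191 - 5P₁ - 3P₂ = 2P₁ → 7P₁ + 3P₂ = 191.
Market 2: 9P₂ + P₁ = 218.
Eliminating P₂: 9×(1) − 3×(2) gives 60P₁ = 1065, so P₁ = 17.75.
Back-substitute into (2): P₂ = (218 − 1×17.75) / 9 = 22.25.

P₁ = 17.75, P₂ = 22.25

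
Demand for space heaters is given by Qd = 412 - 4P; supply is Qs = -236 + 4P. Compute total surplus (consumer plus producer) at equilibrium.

Equilibrium: 412 - 4P = -236 + 4P gives P* = 81, Q* = 88.
Demand choke price: P = 103; supply starts at P = 59.
CS = ½(103 − 81)(88) = 968; PS = ½(81 − 59)(88) = 968.

Total surplus = 1936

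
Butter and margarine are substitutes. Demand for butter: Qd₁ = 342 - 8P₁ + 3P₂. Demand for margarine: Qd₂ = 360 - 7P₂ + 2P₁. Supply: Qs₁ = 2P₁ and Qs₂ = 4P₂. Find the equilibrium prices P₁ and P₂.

P₁ = 2421/52, P₂ = 1071/26

Market 1: 342 - 8P₁ + 3P₂ = 2P₁ → 10P₁ - 3P₂ = 342.
Market 2: 11P₂ - 2P₁ = 360.
Eliminating P₂: 11×(1) + 3×(2) gives 104P₁ = 4842, so P₁ = 2421/52.
Back-substitute into (2): P₂ = (360 + 2×2421/52) / 11 = 1071/26.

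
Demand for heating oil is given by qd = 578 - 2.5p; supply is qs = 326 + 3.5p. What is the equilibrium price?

Set qd = qs: 578 - 2.5p = 326 + 3.5p.
252 = 6p, so p* = 42.
q* = 578 − 2.5(42) = 473.

p* = 42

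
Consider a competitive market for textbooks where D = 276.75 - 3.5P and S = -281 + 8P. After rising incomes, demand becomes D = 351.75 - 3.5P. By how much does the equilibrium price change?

ΔP = 150/23

Original equilibrium: P* = 48.5, Q* = 107.
New equilibrium: 351.75 - 3.5P = -281 + 8P, so 632.75 = 11.5P and P' = 2531/46; Q' = 351.75 − 3.5(2531/46) = 3661/23.
Change in price: 2531/46 − 48.5 = 150/23.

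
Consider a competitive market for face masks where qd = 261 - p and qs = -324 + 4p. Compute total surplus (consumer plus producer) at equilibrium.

Equilibrium: 261 - p = -324 + 4p gives p* = 117, q* = 144.
Demand choke price: p = 261; supply starts at p = 81.
CS = ½(261 − 117)(144) = 10368; PS = ½(117 − 81)(144) = 2592.

Total surplus = 12960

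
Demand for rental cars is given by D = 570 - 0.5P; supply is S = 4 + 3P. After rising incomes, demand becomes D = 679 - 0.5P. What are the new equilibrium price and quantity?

Original equilibrium: P* = 1132/7, Q* = 3424/7.
New equilibrium: 679 - 0.5P = 4 + 3P, so 675 = 3.5P and P' = 1350/7; Q' = 679 − 0.5(1350/7) = 4078/7.

P' = 1350/7, Q' = 4078/7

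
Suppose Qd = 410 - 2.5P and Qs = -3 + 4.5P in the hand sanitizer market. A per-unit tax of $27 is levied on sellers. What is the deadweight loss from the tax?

Pre-tax equilibrium: P* = 59, Q* = 262.5.
Tax on sellers shifts supply to Qs = -3 + 4.5(P − 27) = -124.5 + 4.5P.
410 - 2.5P = -124.5 + 4.5P gives buyer price Pb = 1069/14; sellers receive Ps = 1069/14 − 27 = 691/14.
New quantity: Q = 410 − 2.5(1069/14) = 6135/28.
DWL = ½ × 27 × (262.5 − 6135/28) = 32805/56.

Deadweight loss = 32805/56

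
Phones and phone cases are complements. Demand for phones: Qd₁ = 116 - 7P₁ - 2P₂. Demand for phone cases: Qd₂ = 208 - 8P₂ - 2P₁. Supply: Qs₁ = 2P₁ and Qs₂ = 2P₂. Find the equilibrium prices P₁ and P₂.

P₁ = 372/43, P₂ = 820/43

Market 1: 116 - 7P₁ - 2P₂ = 2P₁ → 9P₁ + 2P₂ = 116.
Market 2: 10P₂ + 2P₁ = 208.
Eliminating P₂: 10×(1) − 2×(2) gives 86P₁ = 744, so P₁ = 372/43.
Back-substitute into (2): P₂ = (208 − 2×372/43) / 10 = 820/43.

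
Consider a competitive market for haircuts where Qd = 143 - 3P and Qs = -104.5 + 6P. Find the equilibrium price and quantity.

P* = 27.5, Q* = 60.5

Set Qd = Qs: 143 - 3P = -104.5 + 6P.
247.5 = 9P, so P* = 27.5.
Q* = 143 − 3(27.5) = 60.5.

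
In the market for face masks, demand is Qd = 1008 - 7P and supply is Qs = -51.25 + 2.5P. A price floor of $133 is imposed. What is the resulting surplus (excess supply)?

Surplus = 204.25

Equilibrium price would be P* = 111.5, so the floor at 133 binds.
At P = 133: Qd = 77, Qs = 281.25.
Surplus = 281.25 − 77 = 204.25.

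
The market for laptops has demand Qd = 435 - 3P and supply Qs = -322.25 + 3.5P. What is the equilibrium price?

P* = 116.5

Set Qd = Qs: 435 - 3P = -322.25 + 3.5P.
757.25 = 6.5P, so P* = 116.5.
Q* = 435 − 3(116.5) = 85.5.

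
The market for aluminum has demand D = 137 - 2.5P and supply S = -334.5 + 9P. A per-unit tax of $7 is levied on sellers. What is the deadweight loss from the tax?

Deadweight loss = 2205/46

Pre-tax equilibrium: P* = 41, Q* = 34.5.
Tax on sellers shifts supply to S = -334.5 + 9(P − 7) = -397.5 + 9P.
137 - 2.5P = -397.5 + 9P gives buyer price Pb = 1069/23; sellers receive Ps = 1069/23 − 7 = 908/23.
New quantity: Q = 137 − 2.5(1069/23) = 957/46.
DWL = ½ × 7 × (34.5 − 957/46) = 2205/46.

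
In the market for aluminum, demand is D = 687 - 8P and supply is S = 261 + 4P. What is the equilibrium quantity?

Q* = 403

Set D = S: 687 - 8P = 261 + 4P.
426 = 12P, so P* = 35.5.
Q* = 687 − 8(35.5) = 403.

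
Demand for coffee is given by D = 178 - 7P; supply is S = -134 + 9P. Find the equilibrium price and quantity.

Set D = S: 178 - 7P = -134 + 9P.
312 = 16P, so P* = 19.5.
Q* = 178 − 7(19.5) = 41.5.

P* = 19.5, Q* = 41.5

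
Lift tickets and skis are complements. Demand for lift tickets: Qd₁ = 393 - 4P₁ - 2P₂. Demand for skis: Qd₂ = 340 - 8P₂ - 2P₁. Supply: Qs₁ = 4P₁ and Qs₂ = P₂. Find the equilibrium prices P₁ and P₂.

Market 1: 393 - 4P₁ - 2P₂ = 4P₁ → 8P₁ + 2P₂ = 393.
Market 2: 9P₂ + 2P₁ = 340.
Eliminating P₂: 9×(1) − 2×(2) gives 68P₁ = 2857, so P₁ = 2857/68.
Back-substitute into (2): P₂ = (340 − 2×2857/68) / 9 = 967/34.

P₁ = 2857/68, P₂ = 967/34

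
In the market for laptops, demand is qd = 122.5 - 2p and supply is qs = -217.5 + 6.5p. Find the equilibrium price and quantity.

Set qd = qs: 122.5 - 2p = -217.5 + 6.5p.
340 = 8.5p, so p* = 40.
q* = 122.5 − 2(40) = 42.5.

p* = 40, q* = 42.5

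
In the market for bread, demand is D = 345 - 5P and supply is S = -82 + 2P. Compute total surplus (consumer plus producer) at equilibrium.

Equilibrium: 345 - 5P = -82 + 2P gives P* = 61, Q* = 40.
Demand choke price: P = 69; supply starts at P = 41.
CS = ½(69 − 61)(40) = 160; PS = ½(61 − 41)(40) = 400.

Total surplus = 560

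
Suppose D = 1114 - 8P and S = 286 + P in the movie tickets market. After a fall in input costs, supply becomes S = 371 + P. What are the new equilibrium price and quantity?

P' = 743/9, Q' = 4082/9

Original equilibrium: P* = 92, Q* = 378.
New equilibrium: 1114 - 8P = 371 + P, so 743 = 9P and P' = 743/9; Q' = 1114 − 8(743/9) = 4082/9.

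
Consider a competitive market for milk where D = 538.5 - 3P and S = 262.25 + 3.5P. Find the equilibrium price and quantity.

Set D = S: 538.5 - 3P = 262.25 + 3.5P.
276.25 = 6.5P, so P* = 42.5.
Q* = 538.5 − 3(42.5) = 411.

P* = 42.5, Q* = 411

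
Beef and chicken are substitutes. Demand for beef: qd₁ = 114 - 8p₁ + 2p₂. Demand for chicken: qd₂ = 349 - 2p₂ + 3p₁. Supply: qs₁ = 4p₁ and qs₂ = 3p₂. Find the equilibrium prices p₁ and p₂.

p₁ = 634/27, p₂ = 755/9

Market 1: 114 - 8p₁ + 2p₂ = 4p₁ → 12p₁ - 2p₂ = 114.
Market 2: 5p₂ - 3p₁ = 349.
Eliminating p₂: 5×(1) + 2×(2) gives 54p₁ = 1268, so p₁ = 634/27.
Back-substitute into (2): p₂ = (349 + 3×634/27) / 5 = 755/9.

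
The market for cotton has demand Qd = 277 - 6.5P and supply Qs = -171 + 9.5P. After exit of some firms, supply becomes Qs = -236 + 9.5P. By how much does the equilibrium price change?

Original equilibrium: P* = 28, Q* = 95.
New equilibrium: 277 - 6.5P = -236 + 9.5P, so 513 = 16P and P' = 32.0625; Q' = 277 − 6.5(32.0625) = 68.59375.
Change in price: 32.0625 − 28 = 4.0625.

ΔP = 4.0625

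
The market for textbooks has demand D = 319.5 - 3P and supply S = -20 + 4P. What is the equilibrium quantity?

Set D = S: 319.5 - 3P = -20 + 4P.
339.5 = 7P, so P* = 48.5.
Q* = 319.5 − 3(48.5) = 174.

Q* = 174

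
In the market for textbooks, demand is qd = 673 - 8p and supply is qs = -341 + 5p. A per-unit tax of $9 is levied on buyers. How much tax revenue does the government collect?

Tax revenue = 2493/13

Pre-tax equilibrium: p* = 78, q* = 49.
Tax on buyers shifts demand to qd = 673 − 8(p + 9) = 601 - 8p.
601 - 8p = -341 + 5p gives seller price ps = 942/13; buyers pay pb = 942/13 + 9 = 1059/13.
New quantity: q = 673 − 8(1059/13) = 277/13.
Revenue = 9 × 277/13 = 2493/13.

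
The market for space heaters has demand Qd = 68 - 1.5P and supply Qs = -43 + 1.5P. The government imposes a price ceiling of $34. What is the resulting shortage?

Equilibrium price would be P* = 37, so the ceiling at 34 binds.
At P = 34: Qd = 68 − 1.5(34) = 17, Qs = -43 + 1.5(34) = 8.
Shortage = 17 − 8 = 9.

Shortage = 9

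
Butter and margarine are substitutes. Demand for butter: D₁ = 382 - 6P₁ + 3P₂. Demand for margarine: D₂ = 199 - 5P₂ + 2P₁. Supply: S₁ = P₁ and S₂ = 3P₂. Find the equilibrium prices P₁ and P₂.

Market 1: 382 - 6P₁ + 3P₂ = P₁ → 7P₁ - 3P₂ = 382.
Market 2: 8P₂ - 2P₁ = 199.
Eliminating P₂: 8×(1) + 3×(2) gives 50P₁ = 3653, so P₁ = 73.06.
Back-substitute into (2): P₂ = (199 + 2×73.06) / 8 = 43.14.

P₁ = 73.06, P₂ = 43.14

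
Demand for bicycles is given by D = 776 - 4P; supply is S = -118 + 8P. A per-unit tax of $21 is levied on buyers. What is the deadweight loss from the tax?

Pre-tax equilibrium: P* = 74.5, Q* = 478.
Tax on buyers shifts demand to D = 776 − 4(P + 21) = 692 - 4P.
692 - 4P = -118 + 8P gives seller price Ps = 67.5; buyers pay Pb = 67.5 + 21 = 88.5.
New quantity: Q = 776 − 4(88.5) = 422.
DWL = ½ × 21 × (478 − 422) = 588.

Deadweight loss = 588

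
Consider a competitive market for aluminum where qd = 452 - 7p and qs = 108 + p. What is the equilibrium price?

Set qd = qs: 452 - 7p = 108 + p.
344 = 8p, so p* = 43.
q* = 452 − 7(43) = 151.

p* = 43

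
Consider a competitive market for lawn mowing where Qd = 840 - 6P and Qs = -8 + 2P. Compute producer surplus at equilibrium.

Equilibrium: 840 - 6P = -8 + 2P gives P* = 106, Q* = 204.
Supply starts at P = 4 (where Qs = 0).
PS = ½(106 − 4)(204) = 10404.

Producer surplus = 10404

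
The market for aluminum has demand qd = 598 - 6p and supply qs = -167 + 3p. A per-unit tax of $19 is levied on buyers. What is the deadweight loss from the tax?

Pre-tax equilibrium: p* = 85, q* = 88.
Tax on buyers shifts demand to qd = 598 − 6(p + 19) = 484 - 6p.
484 - 6p = -167 + 3p gives seller price ps = 217/3; buyers pay pb = 217/3 + 19 = 274/3.
New quantity: q = 598 − 6(274/3) = 50.
DWL = ½ × 19 × (88 − 50) = 361.

Deadweight loss = 361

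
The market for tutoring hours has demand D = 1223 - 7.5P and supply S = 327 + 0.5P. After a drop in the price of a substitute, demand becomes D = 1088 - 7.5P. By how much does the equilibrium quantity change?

Original equilibrium: P* = 112, Q* = 383.
New equilibrium: 1088 - 7.5P = 327 + 0.5P, so 761 = 8P and P' = 95.125; Q' = 1088 − 7.5(95.125) = 374.5625.
Change in quantity: 374.5625 − 383 = -8.4375.

ΔQ = -8.4375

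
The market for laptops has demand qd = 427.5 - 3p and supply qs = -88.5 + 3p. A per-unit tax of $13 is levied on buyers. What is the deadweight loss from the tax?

Deadweight loss = 126.75

Pre-tax equilibrium: p* = 86, q* = 169.5.
Tax on buyers shifts demand to qd = 427.5 − 3(p + 13) = 388.5 - 3p.
388.5 - 3p = -88.5 + 3p gives seller price ps = 79.5; buyers pay pb = 79.5 + 13 = 92.5.
New quantity: q = 427.5 − 3(92.5) = 150.
DWL = ½ × 13 × (169.5 − 150) = 126.75.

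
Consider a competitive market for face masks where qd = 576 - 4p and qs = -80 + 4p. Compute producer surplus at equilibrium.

Equilibrium: 576 - 4p = -80 + 4p gives p* = 82, q* = 248.
Supply starts at p = 20 (where qs = 0).
PS = ½(82 − 20)(248) = 7688.

Producer surplus = 7688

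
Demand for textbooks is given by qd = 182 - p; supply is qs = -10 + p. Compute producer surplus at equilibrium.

Equilibrium: 182 - p = -10 + p gives p* = 96, q* = 86.
Supply starts at p = 10 (where qs = 0).
PS = ½(96 − 10)(86) = 3698.

Producer surplus = 3698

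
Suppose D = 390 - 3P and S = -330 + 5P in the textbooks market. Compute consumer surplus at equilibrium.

Consumer surplus = 2400

Equilibrium: 390 - 3P = -330 + 5P gives P* = 90, Q* = 120.
Demand choke price (D = 0): P = 130.
CS = ½(130 − 90)(120) = 2400.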